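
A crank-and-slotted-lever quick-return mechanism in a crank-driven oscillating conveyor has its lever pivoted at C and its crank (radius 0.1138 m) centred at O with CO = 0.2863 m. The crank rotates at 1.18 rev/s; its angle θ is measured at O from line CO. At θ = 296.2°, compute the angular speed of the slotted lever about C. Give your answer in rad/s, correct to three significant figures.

ω = 7.414 rad/s (from 1.18 rev/s).
Crank pin A relative to C: A = (d + r cosθ, r sinθ); lever angle φ = atan2(r sinθ, d + r cosθ).
Differentiating tanφ: φ̇ = rω(d cosθ + r)/(d² + r² + 2dr cosθ).
d² + r² + 2dr cosθ = |CA|² = 0.123687 m²;  d cosθ + r = +0.2402 m.
|ω_lever| = |0.1138·7.414·+0.2402| / 0.123687 = 1.6385 rad/s.

1.64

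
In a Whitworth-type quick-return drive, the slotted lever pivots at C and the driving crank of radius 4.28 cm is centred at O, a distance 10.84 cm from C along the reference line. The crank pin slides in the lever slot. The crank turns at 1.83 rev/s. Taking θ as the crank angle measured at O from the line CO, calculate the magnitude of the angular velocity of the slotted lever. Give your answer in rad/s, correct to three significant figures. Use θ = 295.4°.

2.50

ω = 11.5 rad/s (from 1.83 rev/s).
Crank pin A relative to C: A = (d + r cosθ, r sinθ); lever angle φ = atan2(r sinθ, d + r cosθ).
Differentiating tanφ: φ̇ = rω(d cosθ + r)/(d² + r² + 2dr cosθ).
d² + r² + 2dr cosθ = |CA|² = 0.0175625 m²;  d cosθ + r = +0.089297 m.
|ω_lever| = |0.0428·11.5·+0.089297| / 0.0175625 = 2.5022 rad/s.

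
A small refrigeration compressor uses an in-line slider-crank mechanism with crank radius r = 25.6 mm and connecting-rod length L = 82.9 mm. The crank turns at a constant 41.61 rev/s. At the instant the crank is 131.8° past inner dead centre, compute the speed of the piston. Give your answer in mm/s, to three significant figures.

3930

ω = 2π·41.6 = 261.4 rad/s
For an in-line slider-crank, x = r cosθ + √(L² − r² sin²θ), so v = −rω sinθ·[1 + r cosθ/√(L² − r² sin²θ)].
With r = 0.0256 m, L = 0.0829 m, θ = 131.8°: √(L² − r² sin²θ) = 0.080673 m.
v = −0.0256·261.4·0.74548·[1 + 0.0256·-0.66653/0.080673] = -3.9341 m/s.
|v| = 3.9341 m/s = 3934.1 mm/s.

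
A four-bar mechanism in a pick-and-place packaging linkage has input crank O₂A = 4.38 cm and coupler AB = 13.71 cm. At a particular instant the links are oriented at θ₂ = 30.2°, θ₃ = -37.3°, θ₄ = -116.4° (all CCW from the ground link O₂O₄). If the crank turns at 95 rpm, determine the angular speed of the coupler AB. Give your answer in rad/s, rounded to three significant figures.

1.78

ω₂ = 9.948 rad/s (from 95 rpm).
Differentiating the loop-closure r₂e^{iθ₂}+r₃e^{iθ₃}=r₁+r₄e^{iθ₄} gives r₂ω₂e^{iθ₂}+r₃ω₃e^{iθ₃}=r₄ω₄e^{iθ₄}.
Eliminating the other unknown: ω₃ = r₂ω₂ sin(θ₄−θ₂) / [r₃ sin(θ₃−θ₄)].
Numerator sine = -0.55048; denominator sine = +0.98196.
Result = 0.0438·9.948·(-0.55048) / (0.1371·(+0.98196)) = -1.7817 rad/s; magnitude 1.7817 rad/s.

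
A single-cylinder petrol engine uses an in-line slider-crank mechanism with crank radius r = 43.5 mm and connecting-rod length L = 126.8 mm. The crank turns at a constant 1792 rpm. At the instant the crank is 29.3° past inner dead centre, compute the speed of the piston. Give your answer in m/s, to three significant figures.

ω = 2π·1792/60 = 187.7 rad/s
For an in-line slider-crank, x = r cosθ + √(L² − r² sin²θ), so v = −rω sinθ·[1 + r cosθ/√(L² − r² sin²θ)].
With r = 0.0435 m, L = 0.1268 m, θ = 29.3°: √(L² − r² sin²θ) = 0.125 m.
v = −0.0435·187.7·0.48938·[1 + 0.0435·0.87207/0.125] = -5.2073 m/s.
|v| = 5.2073 m/s.

5.21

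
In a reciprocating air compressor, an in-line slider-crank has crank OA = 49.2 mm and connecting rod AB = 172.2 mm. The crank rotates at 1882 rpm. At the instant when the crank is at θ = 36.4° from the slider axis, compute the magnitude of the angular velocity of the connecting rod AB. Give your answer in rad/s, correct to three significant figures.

46.0

ω = 197.1 rad/s (converted from 1882 rpm).
The rod makes angle φ with the slider axis where L sinφ = r sinθ; differentiating, L cosφ·φ̇ = r ω cosθ.
L cosφ = √(L² − r² sin²θ) = 0.16971 m.
|ω_rod| = r ω |cosθ| / √(L² − r² sin²θ) = 0.0492·197.1·0.80489/0.16971 = 45.989 rad/s.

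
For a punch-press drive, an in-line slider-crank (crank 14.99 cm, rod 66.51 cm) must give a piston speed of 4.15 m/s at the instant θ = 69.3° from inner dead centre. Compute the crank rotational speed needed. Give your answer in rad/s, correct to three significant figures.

27.4

For an in-line slider-crank, |v_piston| = rω|sinθ|·[1 + r cosθ/√(L² − r² sin²θ)].
With r = 0.1499 m, L = 0.6651 m, θ = 69.3°: the bracketed kinematic factor |dx/dθ| = 0.15165 m.
ω = v/|dx/dθ| = 4.15/0.15165 = 27.365 rad/s.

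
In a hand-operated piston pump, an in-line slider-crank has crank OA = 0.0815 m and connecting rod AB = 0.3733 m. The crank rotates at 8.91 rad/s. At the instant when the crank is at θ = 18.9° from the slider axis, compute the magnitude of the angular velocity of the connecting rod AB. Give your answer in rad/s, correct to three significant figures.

1.84

ω = 8.91 rad/s
The rod makes angle φ with the slider axis where L sinφ = r sinθ; differentiating, L cosφ·φ̇ = r ω cosθ.
L cosφ = √(L² − r² sin²θ) = 0.37237 m.
|ω_rod| = r ω |cosθ| / √(L² − r² sin²θ) = 0.0815·8.91·0.94609/0.37237 = 1.845 rad/s.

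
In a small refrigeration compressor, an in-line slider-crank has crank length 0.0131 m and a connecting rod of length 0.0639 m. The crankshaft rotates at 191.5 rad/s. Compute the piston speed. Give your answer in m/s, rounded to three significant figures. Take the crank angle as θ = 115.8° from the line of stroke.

2.05

ω = 191.5 rad/s
For an in-line slider-crank, x = r cosθ + √(L² − r² sin²θ), so v = −rω sinθ·[1 + r cosθ/√(L² − r² sin²θ)].
With r = 0.0131 m, L = 0.0639 m, θ = 115.8°: √(L² − r² sin²θ) = 0.062802 m.
v = −0.0131·191.5·0.90032·[1 + 0.0131·-0.43523/0.062802] = -2.0535 m/s.
|v| = 2.0535 m/s.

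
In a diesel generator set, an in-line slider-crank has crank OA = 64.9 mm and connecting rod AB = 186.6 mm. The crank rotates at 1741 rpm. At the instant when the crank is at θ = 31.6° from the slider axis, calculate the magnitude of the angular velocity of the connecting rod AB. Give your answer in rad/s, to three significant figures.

54.9

ω = 182.3 rad/s (converted from 1741 rpm).
The rod makes angle φ with the slider axis where L sinφ = r sinθ; differentiating, L cosφ·φ̇ = r ω cosθ.
L cosφ = √(L² − r² sin²θ) = 0.18348 m.
|ω_rod| = r ω |cosθ| / √(L² − r² sin²θ) = 0.0649·182.3·0.85173/0.18348 = 54.928 rad/s.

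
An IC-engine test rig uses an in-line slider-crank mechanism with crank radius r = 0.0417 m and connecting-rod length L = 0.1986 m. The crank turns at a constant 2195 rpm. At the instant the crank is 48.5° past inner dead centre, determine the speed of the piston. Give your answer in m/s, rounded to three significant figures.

ω = 2π·2195/60 = 229.9 rad/s
For an in-line slider-crank, x = r cosθ + √(L² − r² sin²θ), so v = −rω sinθ·[1 + r cosθ/√(L² − r² sin²θ)].
With r = 0.0417 m, L = 0.1986 m, θ = 48.5°: √(L² − r² sin²θ) = 0.19613 m.
v = −0.0417·229.9·0.74896·[1 + 0.0417·0.66262/0.19613] = -8.1902 m/s.
|v| = 8.1902 m/s.

8.19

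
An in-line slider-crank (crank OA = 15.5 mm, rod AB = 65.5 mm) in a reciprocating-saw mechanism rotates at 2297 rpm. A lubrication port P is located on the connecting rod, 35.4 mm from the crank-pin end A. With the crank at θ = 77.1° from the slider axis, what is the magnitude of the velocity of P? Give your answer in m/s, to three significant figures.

ω = 240.5 rad/s.  Crank-pin speed |V_A| = rω = 3.7284 m/s, perpendicular to OA.
Rod angle: sinφ = −(r/L) sinθ ⇒ φ = -13.336°; ω_rod = −rω cosθ/√(L²−r²sin²θ) = -13.06 rad/s.
V_P = V_A + ω_rod × AP, with AP = 0.0354 m along the rod.
Components: V_Px = −rω sinθ − a·ω_rod·sinφ = -3.7409 m/s;  V_Py = rω cosθ + a·ω_rod·cosφ = +0.38251 m/s.
|V_P| = √(V_Px² + V_Py²) = 3.7604 m/s.

3.76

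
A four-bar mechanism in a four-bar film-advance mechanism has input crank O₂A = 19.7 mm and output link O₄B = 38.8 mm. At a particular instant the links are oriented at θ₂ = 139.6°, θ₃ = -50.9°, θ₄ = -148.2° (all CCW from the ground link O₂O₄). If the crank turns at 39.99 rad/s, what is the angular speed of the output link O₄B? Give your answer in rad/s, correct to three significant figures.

ω₂ = 39.99 rad/s
Differentiating the loop-closure r₂e^{iθ₂}+r₃e^{iθ₃}=r₁+r₄e^{iθ₄} gives r₂ω₂e^{iθ₂}+r₃ω₃e^{iθ₃}=r₄ω₄e^{iθ₄}.
Eliminating the other unknown: ω₄ = r₂ω₂ sin(θ₂−θ₃) / [r₄ sin(θ₄−θ₃)].
Numerator sine = -0.18224; denominator sine = -0.99189.
Result = 0.0197·39.99·(-0.18224) / (0.0388·(-0.99189)) = +3.7304 rad/s; magnitude 3.7304 rad/s.

3.73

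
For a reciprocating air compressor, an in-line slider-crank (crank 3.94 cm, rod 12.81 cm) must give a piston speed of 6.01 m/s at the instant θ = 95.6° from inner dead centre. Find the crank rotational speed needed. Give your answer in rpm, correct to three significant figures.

1510

For an in-line slider-crank, |v_piston| = rω|sinθ|·[1 + r cosθ/√(L² − r² sin²θ)].
With r = 0.0394 m, L = 0.1281 m, θ = 95.6°: the bracketed kinematic factor |dx/dθ| = 0.037976 m.
ω = v/|dx/dθ| = 6.01/0.037976 = 158.26 rad/s.
N = 60ω/(2π) = 1511.3 rpm.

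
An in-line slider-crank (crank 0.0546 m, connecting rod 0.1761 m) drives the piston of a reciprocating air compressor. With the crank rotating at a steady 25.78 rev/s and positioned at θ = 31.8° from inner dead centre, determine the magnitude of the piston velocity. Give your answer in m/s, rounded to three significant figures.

5.91

ω = 2π·25.8 = 162 rad/s
For an in-line slider-crank, x = r cosθ + √(L² − r² sin²θ), so v = −rω sinθ·[1 + r cosθ/√(L² − r² sin²θ)].
With r = 0.0546 m, L = 0.1761 m, θ = 31.8°: √(L² − r² sin²θ) = 0.17373 m.
v = −0.0546·162·0.52696·[1 + 0.0546·0.84989/0.17373] = -5.9053 m/s.
|v| = 5.9053 m/s.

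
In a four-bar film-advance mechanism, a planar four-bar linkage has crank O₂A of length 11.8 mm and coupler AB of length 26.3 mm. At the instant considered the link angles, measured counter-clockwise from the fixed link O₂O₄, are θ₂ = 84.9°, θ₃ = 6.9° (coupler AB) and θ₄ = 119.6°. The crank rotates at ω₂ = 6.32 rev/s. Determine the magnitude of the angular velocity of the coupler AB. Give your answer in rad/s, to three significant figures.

ω₂ = 39.71 rad/s (from 6.32 rev/s).
Differentiating the loop-closure r₂e^{iθ₂}+r₃e^{iθ₃}=r₁+r₄e^{iθ₄} gives r₂ω₂e^{iθ₂}+r₃ω₃e^{iθ₃}=r₄ω₄e^{iθ₄}.
Eliminating the other unknown: ω₃ = r₂ω₂ sin(θ₄−θ₂) / [r₃ sin(θ₃−θ₄)].
Numerator sine = +0.56928; denominator sine = -0.92254.
Result = 0.0118·39.71·(+0.56928) / (0.0263·(-0.92254)) = -10.994 rad/s; magnitude 10.994 rad/s.

11.0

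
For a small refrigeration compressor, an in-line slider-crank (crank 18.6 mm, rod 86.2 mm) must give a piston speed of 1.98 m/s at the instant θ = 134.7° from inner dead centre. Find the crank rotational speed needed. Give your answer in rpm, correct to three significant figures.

For an in-line slider-crank, |v_piston| = rω|sinθ|·[1 + r cosθ/√(L² − r² sin²θ)].
With r = 0.0186 m, L = 0.0862 m, θ = 134.7°: the bracketed kinematic factor |dx/dθ| = 0.01119 m.
ω = v/|dx/dθ| = 1.98/0.01119 = 176.94 rad/s.
N = 60ω/(2π) = 1689.7 rpm.

1690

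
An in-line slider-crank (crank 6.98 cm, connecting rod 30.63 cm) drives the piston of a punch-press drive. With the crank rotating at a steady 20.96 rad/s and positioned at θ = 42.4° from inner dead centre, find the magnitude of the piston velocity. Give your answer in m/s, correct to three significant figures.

ω = 20.96 rad/s
For an in-line slider-crank, x = r cosθ + √(L² − r² sin²θ), so v = −rω sinθ·[1 + r cosθ/√(L² − r² sin²θ)].
With r = 0.0698 m, L = 0.3063 m, θ = 42.4°: √(L² − r² sin²θ) = 0.30266 m.
v = −0.0698·20.96·0.67430·[1 + 0.0698·0.73846/0.30266] = -1.1545 m/s.
|v| = 1.1545 m/s.

1.15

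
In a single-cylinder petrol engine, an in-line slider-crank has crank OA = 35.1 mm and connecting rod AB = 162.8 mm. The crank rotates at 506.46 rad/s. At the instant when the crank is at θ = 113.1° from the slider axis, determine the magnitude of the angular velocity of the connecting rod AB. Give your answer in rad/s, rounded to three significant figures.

43.7

ω = 506.5 rad/s
The rod makes angle φ with the slider axis where L sinφ = r sinθ; differentiating, L cosφ·φ̇ = r ω cosθ.
L cosφ = √(L² − r² sin²θ) = 0.15957 m.
|ω_rod| = r ω |cosθ| / √(L² − r² sin²θ) = 0.0351·506.5·0.39234/0.15957 = 43.709 rad/s.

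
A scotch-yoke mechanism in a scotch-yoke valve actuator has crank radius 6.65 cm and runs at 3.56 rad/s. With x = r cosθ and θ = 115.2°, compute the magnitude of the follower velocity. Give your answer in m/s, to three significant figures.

ω = 3.56 rad/s
x = r cosθ ⇒ ẋ = −rω sinθ.
|v| = rω|sinθ| = 0.0665·3.56·|sin 115.2°| = 0.21421 m/s.

0.214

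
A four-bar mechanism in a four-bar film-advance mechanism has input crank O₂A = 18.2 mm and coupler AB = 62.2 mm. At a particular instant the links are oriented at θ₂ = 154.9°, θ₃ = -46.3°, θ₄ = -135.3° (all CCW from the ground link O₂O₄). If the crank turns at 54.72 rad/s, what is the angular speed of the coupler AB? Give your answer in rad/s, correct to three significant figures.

ω₂ = 54.72 rad/s
Differentiating the loop-closure r₂e^{iθ₂}+r₃e^{iθ₃}=r₁+r₄e^{iθ₄} gives r₂ω₂e^{iθ₂}+r₃ω₃e^{iθ₃}=r₄ω₄e^{iθ₄}.
Eliminating the other unknown: ω₃ = r₂ω₂ sin(θ₄−θ₂) / [r₃ sin(θ₃−θ₄)].
Numerator sine = +0.93849; denominator sine = +0.99985.
Result = 0.0182·54.72·(+0.93849) / (0.0622·(+0.99985)) = +15.029 rad/s; magnitude 15.029 rad/s.

15.0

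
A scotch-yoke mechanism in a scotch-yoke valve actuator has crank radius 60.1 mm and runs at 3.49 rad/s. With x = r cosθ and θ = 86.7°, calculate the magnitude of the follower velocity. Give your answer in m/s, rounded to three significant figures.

ω = 3.49 rad/s
x = r cosθ ⇒ ẋ = −rω sinθ.
|v| = rω|sinθ| = 0.0601·3.49·|sin 86.7°| = 0.2094 m/s.

0.209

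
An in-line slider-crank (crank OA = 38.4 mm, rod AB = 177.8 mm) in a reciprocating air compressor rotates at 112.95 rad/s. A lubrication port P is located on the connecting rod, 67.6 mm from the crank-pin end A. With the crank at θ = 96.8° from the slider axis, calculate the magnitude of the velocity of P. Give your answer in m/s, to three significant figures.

ω = 113 rad/s.  Crank-pin speed |V_A| = rω = 4.3373 m/s, perpendicular to OA.
Rod angle: sinφ = −(r/L) sinθ ⇒ φ = -12.383°; ω_rod = −rω cosθ/√(L²−r²sin²θ) = +2.9572 rad/s.
V_P = V_A + ω_rod × AP, with AP = 0.0676 m along the rod.
Components: V_Px = −rω sinθ − a·ω_rod·sinφ = -4.2639 m/s;  V_Py = rω cosθ + a·ω_rod·cosφ = -0.3183 m/s.
|V_P| = √(V_Px² + V_Py²) = 4.2758 m/s.

4.28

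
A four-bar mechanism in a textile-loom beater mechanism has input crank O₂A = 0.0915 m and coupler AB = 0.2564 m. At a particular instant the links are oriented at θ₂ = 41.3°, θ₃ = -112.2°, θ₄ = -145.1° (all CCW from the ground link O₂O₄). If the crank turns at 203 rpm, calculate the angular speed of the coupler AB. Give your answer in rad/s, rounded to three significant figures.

ω₂ = 21.26 rad/s (from 203 rpm).
Differentiating the loop-closure r₂e^{iθ₂}+r₃e^{iθ₃}=r₁+r₄e^{iθ₄} gives r₂ω₂e^{iθ₂}+r₃ω₃e^{iθ₃}=r₄ω₄e^{iθ₄}.
Eliminating the other unknown: ω₃ = r₂ω₂ sin(θ₄−θ₂) / [r₃ sin(θ₃−θ₄)].
Numerator sine = +0.11147; denominator sine = +0.54317.
Result = 0.0915·21.26·(+0.11147) / (0.2564·(+0.54317)) = +1.5568 rad/s; magnitude 1.5568 rad/s.

1.56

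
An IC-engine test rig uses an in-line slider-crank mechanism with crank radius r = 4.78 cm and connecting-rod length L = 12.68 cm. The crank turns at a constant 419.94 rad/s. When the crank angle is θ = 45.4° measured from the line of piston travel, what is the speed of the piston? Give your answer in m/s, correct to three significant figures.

ω = 419.9 rad/s
For an in-line slider-crank, x = r cosθ + √(L² − r² sin²θ), so v = −rω sinθ·[1 + r cosθ/√(L² − r² sin²θ)].
With r = 0.0478 m, L = 0.1268 m, θ = 45.4°: √(L² − r² sin²θ) = 0.12215 m.
v = −0.0478·419.9·0.71203·[1 + 0.0478·0.70215/0.12215] = -18.22 m/s.
|v| = 18.22 m/s.

18.2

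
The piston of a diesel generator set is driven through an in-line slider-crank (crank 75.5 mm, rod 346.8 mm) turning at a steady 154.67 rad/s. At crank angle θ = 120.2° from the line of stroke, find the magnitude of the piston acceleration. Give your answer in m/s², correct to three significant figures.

ω = 154.7 rad/s
x(θ) = r cosθ + √(L² − r² sin²θ); with ω constant, a = ω²·d²x/dθ².
d²x/dθ² = −r cosθ − r²(cos2θ)/√u − r⁴ sin²2θ/(4u^{3/2}),  u = L² − r² sin²θ = 0.116012 m².
Substituting r = 0.0755 m, L = 0.3468 m, θ = 120.2°: d²x/dθ² = +0.046089 m.
a = ω²·d²x/dθ² = (154.7)²·(+0.046089) = +1102.6 m/s²;  |a| = 1102.6 m/s².

1100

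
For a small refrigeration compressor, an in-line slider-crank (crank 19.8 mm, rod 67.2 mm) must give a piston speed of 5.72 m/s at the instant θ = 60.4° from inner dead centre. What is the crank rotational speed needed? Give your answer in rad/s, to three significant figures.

For an in-line slider-crank, |v_piston| = rω|sinθ|·[1 + r cosθ/√(L² − r² sin²θ)].
With r = 0.0198 m, L = 0.0672 m, θ = 60.4°: the bracketed kinematic factor |dx/dθ| = 0.019808 m.
ω = v/|dx/dθ| = 5.72/0.019808 = 288.77 rad/s.

289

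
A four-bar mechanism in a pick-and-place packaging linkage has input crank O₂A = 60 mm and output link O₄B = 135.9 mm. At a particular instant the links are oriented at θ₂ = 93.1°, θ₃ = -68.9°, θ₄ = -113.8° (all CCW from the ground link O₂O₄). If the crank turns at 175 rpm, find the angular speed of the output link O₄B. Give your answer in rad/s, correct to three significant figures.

3.54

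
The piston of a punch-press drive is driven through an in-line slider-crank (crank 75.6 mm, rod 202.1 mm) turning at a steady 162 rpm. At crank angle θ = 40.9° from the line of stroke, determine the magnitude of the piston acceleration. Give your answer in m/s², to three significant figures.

17.9

ω = 2π·162/60 = 16.96 rad/s
x(θ) = r cosθ + √(L² − r² sin²θ); with ω constant, a = ω²·d²x/dθ².
d²x/dθ² = −r cosθ − r²(cos2θ)/√u − r⁴ sin²2θ/(4u^{3/2}),  u = L² − r² sin²θ = 0.0383943 m².
Substituting r = 0.0756 m, L = 0.2021 m, θ = 40.9°: d²x/dθ² = -0.062366 m.
a = ω²·d²x/dθ² = (16.96)²·(-0.062366) = -17.949 m/s²;  |a| = 17.949 m/s².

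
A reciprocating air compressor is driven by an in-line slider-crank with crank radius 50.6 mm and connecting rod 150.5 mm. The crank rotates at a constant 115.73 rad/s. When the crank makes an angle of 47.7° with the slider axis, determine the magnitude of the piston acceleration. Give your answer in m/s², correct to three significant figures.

441

ω = 115.7 rad/s
x(θ) = r cosθ + √(L² − r² sin²θ); with ω constant, a = ω²·d²x/dθ².
d²x/dθ² = −r cosθ − r²(cos2θ)/√u − r⁴ sin²2θ/(4u^{3/2}),  u = L² − r² sin²θ = 0.0212496 m².
Substituting r = 0.0506 m, L = 0.1505 m, θ = 47.7°: d²x/dθ² = -0.032926 m.
a = ω²·d²x/dθ² = (115.7)²·(-0.032926) = -440.99 m/s²;  |a| = 440.99 m/s².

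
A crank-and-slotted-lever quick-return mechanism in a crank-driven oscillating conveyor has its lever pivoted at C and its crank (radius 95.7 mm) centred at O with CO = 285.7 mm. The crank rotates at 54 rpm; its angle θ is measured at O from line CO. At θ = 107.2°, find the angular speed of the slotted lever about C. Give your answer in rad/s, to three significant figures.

0.0814

ω = 5.655 rad/s (from 54 rpm).
Crank pin A relative to C: A = (d + r cosθ, r sinθ); lever angle φ = atan2(r sinθ, d + r cosθ).
Differentiating tanφ: φ̇ = rω(d cosθ + r)/(d² + r² + 2dr cosθ).
d² + r² + 2dr cosθ = |CA|² = 0.0746128 m²;  d cosθ + r = +0.011216 m.
|ω_lever| = |0.0957·5.655·+0.011216| / 0.0746128 = 0.081352 rad/s.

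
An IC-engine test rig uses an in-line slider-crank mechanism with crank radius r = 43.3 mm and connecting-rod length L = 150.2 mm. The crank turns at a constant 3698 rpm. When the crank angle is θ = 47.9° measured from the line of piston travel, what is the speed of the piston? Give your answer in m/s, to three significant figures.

ω = 2π·3698/60 = 387.3 rad/s
For an in-line slider-crank, x = r cosθ + √(L² − r² sin²θ), so v = −rω sinθ·[1 + r cosθ/√(L² − r² sin²θ)].
With r = 0.0433 m, L = 0.1502 m, θ = 47.9°: √(L² − r² sin²θ) = 0.14672 m.
v = −0.0433·387.3·0.74198·[1 + 0.0433·0.67043/0.14672] = -14.903 m/s.
|v| = 14.903 m/s.

14.9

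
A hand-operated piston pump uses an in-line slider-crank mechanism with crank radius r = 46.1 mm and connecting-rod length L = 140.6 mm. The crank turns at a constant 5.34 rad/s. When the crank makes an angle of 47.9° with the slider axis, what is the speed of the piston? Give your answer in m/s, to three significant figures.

0.224

ω = 5.34 rad/s
For an in-line slider-crank, x = r cosθ + √(L² − r² sin²θ), so v = −rω sinθ·[1 + r cosθ/√(L² − r² sin²θ)].
With r = 0.0461 m, L = 0.1406 m, θ = 47.9°: √(L² − r² sin²θ) = 0.13638 m.
v = −0.0461·5.34·0.74198·[1 + 0.0461·0.67043/0.13638] = -0.22405 m/s.
|v| = 0.22405 m/s.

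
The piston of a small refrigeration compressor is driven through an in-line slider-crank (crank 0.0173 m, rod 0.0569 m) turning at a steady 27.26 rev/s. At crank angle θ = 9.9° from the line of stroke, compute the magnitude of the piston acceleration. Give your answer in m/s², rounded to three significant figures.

646

ω = 2π·27.3 = 171.3 rad/s
x(θ) = r cosθ + √(L² − r² sin²θ); with ω constant, a = ω²·d²x/dθ².
d²x/dθ² = −r cosθ − r²(cos2θ)/√u − r⁴ sin²2θ/(4u^{3/2}),  u = L² − r² sin²θ = 0.00322876 m².
Substituting r = 0.0173 m, L = 0.0569 m, θ = 9.9°: d²x/dθ² = -0.022012 m.
a = ω²·d²x/dθ² = (171.3)²·(-0.022012) = -645.76 m/s²;  |a| = 645.76 m/s².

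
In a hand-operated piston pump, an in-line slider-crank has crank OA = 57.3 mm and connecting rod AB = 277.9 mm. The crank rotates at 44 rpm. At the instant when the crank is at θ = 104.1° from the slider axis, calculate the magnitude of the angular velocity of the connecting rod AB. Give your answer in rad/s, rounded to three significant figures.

0.236

ω = 4.608 rad/s (converted from 44 rpm).
The rod makes angle φ with the slider axis where L sinφ = r sinθ; differentiating, L cosφ·φ̇ = r ω cosθ.
L cosφ = √(L² − r² sin²θ) = 0.27229 m.
|ω_rod| = r ω |cosθ| / √(L² − r² sin²θ) = 0.0573·4.608·0.24362/0.27229 = 0.23622 rad/s.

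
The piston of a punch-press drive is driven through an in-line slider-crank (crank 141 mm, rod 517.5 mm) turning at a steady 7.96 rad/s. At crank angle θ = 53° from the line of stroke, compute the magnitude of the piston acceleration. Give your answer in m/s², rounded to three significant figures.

4.73

ω = 7.96 rad/s
x(θ) = r cosθ + √(L² − r² sin²θ); with ω constant, a = ω²·d²x/dθ².
d²x/dθ² = −r cosθ − r²(cos2θ)/√u − r⁴ sin²2θ/(4u^{3/2}),  u = L² − r² sin²θ = 0.255126 m².
Substituting r = 0.141 m, L = 0.5175 m, θ = 53°: d²x/dθ² = -0.074715 m.
a = ω²·d²x/dθ² = (7.96)²·(-0.074715) = -4.7341 m/s²;  |a| = 4.7341 m/s².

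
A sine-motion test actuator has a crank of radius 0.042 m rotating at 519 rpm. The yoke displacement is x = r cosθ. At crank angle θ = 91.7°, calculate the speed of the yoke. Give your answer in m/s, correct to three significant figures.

ω = 54.35 rad/s (from 519 rpm).
x = r cosθ ⇒ ẋ = −rω sinθ.
|v| = rω|sinθ| = 0.042·54.35·|sin 91.7°| = 2.2817 m/s.

2.28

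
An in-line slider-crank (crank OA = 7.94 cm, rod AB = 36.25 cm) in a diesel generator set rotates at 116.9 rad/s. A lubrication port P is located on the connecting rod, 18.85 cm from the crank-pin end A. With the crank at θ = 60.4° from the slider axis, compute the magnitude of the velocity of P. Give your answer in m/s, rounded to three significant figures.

8.81

ω = 116.9 rad/s.  Crank-pin speed |V_A| = rω = 9.2819 m/s, perpendicular to OA.
Rod angle: sinφ = −(r/L) sinθ ⇒ φ = -10.979°; ω_rod = −rω cosθ/√(L²−r²sin²θ) = -12.883 rad/s.
V_P = V_A + ω_rod × AP, with AP = 0.1885 m along the rod.
Components: V_Px = −rω sinθ − a·ω_rod·sinφ = -8.533 m/s;  V_Py = rω cosθ + a·ω_rod·cosφ = +2.2007 m/s.
|V_P| = √(V_Px² + V_Py²) = 8.8122 m/s.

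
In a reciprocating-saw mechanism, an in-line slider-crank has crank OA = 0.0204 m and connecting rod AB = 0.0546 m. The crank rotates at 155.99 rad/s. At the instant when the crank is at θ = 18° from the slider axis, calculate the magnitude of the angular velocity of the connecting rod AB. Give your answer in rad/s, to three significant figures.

ω = 156 rad/s
The rod makes angle φ with the slider axis where L sinφ = r sinθ; differentiating, L cosφ·φ̇ = r ω cosθ.
L cosφ = √(L² − r² sin²θ) = 0.054235 m.
|ω_rod| = r ω |cosθ| / √(L² − r² sin²θ) = 0.0204·156·0.95106/0.054235 = 55.803 rad/s.

55.8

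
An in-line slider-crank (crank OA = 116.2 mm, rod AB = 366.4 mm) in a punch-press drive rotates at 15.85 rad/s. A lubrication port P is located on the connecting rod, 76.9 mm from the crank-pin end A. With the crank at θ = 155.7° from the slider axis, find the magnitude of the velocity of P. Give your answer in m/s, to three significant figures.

1.51

ω = 15.85 rad/s.  Crank-pin speed |V_A| = rω = 1.8418 m/s, perpendicular to OA.
Rod angle: sinφ = −(r/L) sinθ ⇒ φ = -7.499°; ω_rod = −rω cosθ/√(L²−r²sin²θ) = +4.6208 rad/s.
V_P = V_A + ω_rod × AP, with AP = 0.0769 m along the rod.
Components: V_Px = −rω sinθ − a·ω_rod·sinφ = -0.71154 m/s;  V_Py = rω cosθ + a·ω_rod·cosφ = -1.3263 m/s.
|V_P| = √(V_Px² + V_Py²) = 1.5051 m/s.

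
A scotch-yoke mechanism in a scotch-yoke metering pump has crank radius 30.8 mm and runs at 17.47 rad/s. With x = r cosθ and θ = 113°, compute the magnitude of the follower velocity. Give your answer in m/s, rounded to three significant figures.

0.495

ω = 17.47 rad/s
x = r cosθ ⇒ ẋ = −rω sinθ.
|v| = rω|sinθ| = 0.0308·17.47·|sin 113°| = 0.4953 m/s.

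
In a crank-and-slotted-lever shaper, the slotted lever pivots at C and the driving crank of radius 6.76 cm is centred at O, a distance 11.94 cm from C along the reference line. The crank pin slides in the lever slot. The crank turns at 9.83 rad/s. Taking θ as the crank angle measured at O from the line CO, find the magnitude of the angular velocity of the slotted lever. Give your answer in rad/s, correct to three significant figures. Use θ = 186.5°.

12.2

ω = 9.83 rad/s
Crank pin A relative to C: A = (d + r cosθ, r sinθ); lever angle φ = atan2(r sinθ, d + r cosθ).
Differentiating tanφ: φ̇ = rω(d cosθ + r)/(d² + r² + 2dr cosθ).
d² + r² + 2dr cosθ = |CA|² = 0.00278701 m²;  d cosθ + r = -0.051032 m.
|ω_lever| = |0.0676·9.83·-0.051032| / 0.00278701 = 12.168 rad/s.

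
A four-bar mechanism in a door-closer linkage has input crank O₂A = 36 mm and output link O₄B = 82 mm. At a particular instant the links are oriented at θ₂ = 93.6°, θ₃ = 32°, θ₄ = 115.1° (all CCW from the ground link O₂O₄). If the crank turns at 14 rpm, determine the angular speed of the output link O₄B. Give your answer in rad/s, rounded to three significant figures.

0.570

ω₂ = 1.466 rad/s (from 14 rpm).
Differentiating the loop-closure r₂e^{iθ₂}+r₃e^{iθ₃}=r₁+r₄e^{iθ₄} gives r₂ω₂e^{iθ₂}+r₃ω₃e^{iθ₃}=r₄ω₄e^{iθ₄}.
Eliminating the other unknown: ω₄ = r₂ω₂ sin(θ₂−θ₃) / [r₄ sin(θ₄−θ₃)].
Numerator sine = +0.87965; denominator sine = +0.99276.
Result = 0.036·1.466·(+0.87965) / (0.082·(+0.99276)) = +0.57031 rad/s; magnitude 0.57031 rad/s.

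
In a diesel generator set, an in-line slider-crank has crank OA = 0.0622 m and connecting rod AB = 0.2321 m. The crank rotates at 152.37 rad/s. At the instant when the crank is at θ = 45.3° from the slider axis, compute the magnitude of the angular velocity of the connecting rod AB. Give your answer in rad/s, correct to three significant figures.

ω = 152.4 rad/s
The rod makes angle φ with the slider axis where L sinφ = r sinθ; differentiating, L cosφ·φ̇ = r ω cosθ.
L cosφ = √(L² − r² sin²θ) = 0.22785 m.
|ω_rod| = r ω |cosθ| / √(L² − r² sin²θ) = 0.0622·152.4·0.70339/0.22785 = 29.258 rad/s.

29.3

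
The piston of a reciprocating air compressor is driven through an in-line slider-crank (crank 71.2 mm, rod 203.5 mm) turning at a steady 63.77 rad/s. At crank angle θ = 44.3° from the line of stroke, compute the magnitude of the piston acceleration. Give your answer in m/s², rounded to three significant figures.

213

ω = 63.77 rad/s
x(θ) = r cosθ + √(L² − r² sin²θ); with ω constant, a = ω²·d²x/dθ².
d²x/dθ² = −r cosθ − r²(cos2θ)/√u − r⁴ sin²2θ/(4u^{3/2}),  u = L² − r² sin²θ = 0.0389395 m².
Substituting r = 0.0712 m, L = 0.2035 m, θ = 44.3°: d²x/dθ² = -0.052421 m.
a = ω²·d²x/dθ² = (63.77)²·(-0.052421) = -213.17 m/s²;  |a| = 213.17 m/s².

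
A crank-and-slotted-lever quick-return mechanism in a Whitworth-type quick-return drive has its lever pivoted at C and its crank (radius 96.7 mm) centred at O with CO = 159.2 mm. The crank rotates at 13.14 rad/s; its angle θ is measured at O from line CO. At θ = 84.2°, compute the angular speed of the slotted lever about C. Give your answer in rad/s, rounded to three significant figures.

3.79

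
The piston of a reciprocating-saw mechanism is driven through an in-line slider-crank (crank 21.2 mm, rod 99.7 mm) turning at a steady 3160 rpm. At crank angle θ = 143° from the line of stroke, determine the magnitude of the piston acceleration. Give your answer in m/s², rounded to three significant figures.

ω = 2π·3160/60 = 330.9 rad/s
x(θ) = r cosθ + √(L² − r² sin²θ); with ω constant, a = ω²·d²x/dθ².
d²x/dθ² = −r cosθ − r²(cos2θ)/√u − r⁴ sin²2θ/(4u^{3/2}),  u = L² − r² sin²θ = 0.00977731 m².
Substituting r = 0.0212 m, L = 0.0997 m, θ = 143°: d²x/dθ² = +0.01563 m.
a = ω²·d²x/dθ² = (330.9)²·(+0.01563) = +1711.5 m/s²;  |a| = 1711.5 m/s².

1710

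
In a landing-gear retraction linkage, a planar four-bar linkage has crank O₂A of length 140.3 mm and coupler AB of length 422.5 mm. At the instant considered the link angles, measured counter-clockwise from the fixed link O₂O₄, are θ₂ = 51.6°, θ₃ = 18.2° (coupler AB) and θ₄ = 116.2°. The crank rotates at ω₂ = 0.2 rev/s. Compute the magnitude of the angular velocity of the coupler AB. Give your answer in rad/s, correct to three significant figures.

0.381

ω₂ = 1.257 rad/s (from 0.2 rev/s).
Differentiating the loop-closure r₂e^{iθ₂}+r₃e^{iθ₃}=r₁+r₄e^{iθ₄} gives r₂ω₂e^{iθ₂}+r₃ω₃e^{iθ₃}=r₄ω₄e^{iθ₄}.
Eliminating the other unknown: ω₃ = r₂ω₂ sin(θ₄−θ₂) / [r₃ sin(θ₃−θ₄)].
Numerator sine = +0.90334; denominator sine = -0.99027.
Result = 0.1403·1.257·(+0.90334) / (0.4225·(-0.99027)) = -0.38066 rad/s; magnitude 0.38066 rad/s.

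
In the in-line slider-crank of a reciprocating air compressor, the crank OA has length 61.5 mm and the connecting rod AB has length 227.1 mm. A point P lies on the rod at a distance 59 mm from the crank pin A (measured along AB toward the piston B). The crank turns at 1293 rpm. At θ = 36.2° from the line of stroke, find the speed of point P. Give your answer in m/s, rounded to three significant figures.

7.20

ω = 135.4 rad/s.  Crank-pin speed |V_A| = rω = 8.3273 m/s, perpendicular to OA.
Rod angle: sinφ = −(r/L) sinθ ⇒ φ = -9.203°; ω_rod = −rω cosθ/√(L²−r²sin²θ) = -29.975 rad/s.
V_P = V_A + ω_rod × AP, with AP = 0.059 m along the rod.
Components: V_Px = −rω sinθ − a·ω_rod·sinφ = -5.201 m/s;  V_Py = rω cosθ + a·ω_rod·cosφ = +4.974 m/s.
|V_P| = √(V_Px² + V_Py²) = 7.1966 m/s.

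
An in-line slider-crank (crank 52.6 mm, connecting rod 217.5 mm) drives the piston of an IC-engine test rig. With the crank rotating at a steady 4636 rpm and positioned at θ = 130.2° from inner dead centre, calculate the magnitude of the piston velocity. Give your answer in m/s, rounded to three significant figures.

ω = 2π·4636/60 = 485.5 rad/s
For an in-line slider-crank, x = r cosθ + √(L² − r² sin²θ), so v = −rω sinθ·[1 + r cosθ/√(L² − r² sin²θ)].
With r = 0.0526 m, L = 0.2175 m, θ = 130.2°: √(L² − r² sin²θ) = 0.21376 m.
v = −0.0526·485.5·0.76380·[1 + 0.0526·-0.64546/0.21376] = -16.407 m/s.
|v| = 16.407 m/s.

16.4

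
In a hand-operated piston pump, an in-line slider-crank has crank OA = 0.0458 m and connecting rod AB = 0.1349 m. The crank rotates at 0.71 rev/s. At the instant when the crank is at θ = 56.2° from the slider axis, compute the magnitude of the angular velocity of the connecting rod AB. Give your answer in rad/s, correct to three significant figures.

ω = 4.461 rad/s (converted from 0.71 rev/s).
The rod makes angle φ with the slider axis where L sinφ = r sinθ; differentiating, L cosφ·φ̇ = r ω cosθ.
L cosφ = √(L² − r² sin²θ) = 0.12942 m.
|ω_rod| = r ω |cosθ| / √(L² − r² sin²θ) = 0.0458·4.461·0.55630/0.12942 = 0.87823 rad/s.

0.878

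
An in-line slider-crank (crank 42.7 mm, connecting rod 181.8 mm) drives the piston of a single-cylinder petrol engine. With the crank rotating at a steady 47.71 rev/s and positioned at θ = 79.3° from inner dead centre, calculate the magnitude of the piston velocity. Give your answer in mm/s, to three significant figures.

13100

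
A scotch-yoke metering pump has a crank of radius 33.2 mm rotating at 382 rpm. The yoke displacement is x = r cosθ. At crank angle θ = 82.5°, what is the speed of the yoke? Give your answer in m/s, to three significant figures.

1.32

ω = 40 rad/s (from 382 rpm).
x = r cosθ ⇒ ẋ = −rω sinθ.
|v| = rω|sinθ| = 0.0332·40·|sin 82.5°| = 1.3167 m/s.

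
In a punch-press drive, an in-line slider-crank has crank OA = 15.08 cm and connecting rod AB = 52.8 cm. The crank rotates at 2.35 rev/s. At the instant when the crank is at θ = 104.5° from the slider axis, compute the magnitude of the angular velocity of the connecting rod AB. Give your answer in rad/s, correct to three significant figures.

1.10

ω = 14.77 rad/s (converted from 2.35 rev/s).
The rod makes angle φ with the slider axis where L sinφ = r sinθ; differentiating, L cosφ·φ̇ = r ω cosθ.
L cosφ = √(L² − r² sin²θ) = 0.50741 m.
|ω_rod| = r ω |cosθ| / √(L² − r² sin²θ) = 0.1508·14.77·0.25038/0.50741 = 1.0987 rad/s.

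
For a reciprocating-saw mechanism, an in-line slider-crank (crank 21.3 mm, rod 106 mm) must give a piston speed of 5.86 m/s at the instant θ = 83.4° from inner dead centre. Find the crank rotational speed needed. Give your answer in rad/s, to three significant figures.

271

For an in-line slider-crank, |v_piston| = rω|sinθ|·[1 + r cosθ/√(L² − r² sin²θ)].
With r = 0.0213 m, L = 0.106 m, θ = 83.4°: the bracketed kinematic factor |dx/dθ| = 0.021658 m.
ω = v/|dx/dθ| = 5.86/0.021658 = 270.58 rad/s.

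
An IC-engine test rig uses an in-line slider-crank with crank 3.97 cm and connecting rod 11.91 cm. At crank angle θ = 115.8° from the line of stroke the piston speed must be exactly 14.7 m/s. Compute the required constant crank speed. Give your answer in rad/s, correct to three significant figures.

485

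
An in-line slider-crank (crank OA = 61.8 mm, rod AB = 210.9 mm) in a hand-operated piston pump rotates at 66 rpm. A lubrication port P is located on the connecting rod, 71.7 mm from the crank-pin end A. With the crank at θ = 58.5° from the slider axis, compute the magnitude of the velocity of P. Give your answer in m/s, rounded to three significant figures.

ω = 6.912 rad/s.  Crank-pin speed |V_A| = rω = 0.42713 m/s, perpendicular to OA.
Rod angle: sinφ = −(r/L) sinθ ⇒ φ = -14.469°; ω_rod = −rω cosθ/√(L²−r²sin²θ) = -1.0929 rad/s.
V_P = V_A + ω_rod × AP, with AP = 0.0717 m along the rod.
Components: V_Px = −rω sinθ − a·ω_rod·sinφ = -0.38377 m/s;  V_Py = rω cosθ + a·ω_rod·cosφ = +0.1473 m/s.
|V_P| = √(V_Px² + V_Py²) = 0.41107 m/s.

0.411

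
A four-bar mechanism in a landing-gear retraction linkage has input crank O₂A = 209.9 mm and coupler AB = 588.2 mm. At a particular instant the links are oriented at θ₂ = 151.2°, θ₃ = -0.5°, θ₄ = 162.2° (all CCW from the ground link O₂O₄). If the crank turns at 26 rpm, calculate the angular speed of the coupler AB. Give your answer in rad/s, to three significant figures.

0.623

ω₂ = 2.723 rad/s (from 26 rpm).
Differentiating the loop-closure r₂e^{iθ₂}+r₃e^{iθ₃}=r₁+r₄e^{iθ₄} gives r₂ω₂e^{iθ₂}+r₃ω₃e^{iθ₃}=r₄ω₄e^{iθ₄}.
Eliminating the other unknown: ω₃ = r₂ω₂ sin(θ₄−θ₂) / [r₃ sin(θ₃−θ₄)].
Numerator sine = +0.19081; denominator sine = -0.29737.
Result = 0.2099·2.723·(+0.19081) / (0.5882·(-0.29737)) = -0.62342 rad/s; magnitude 0.62342 rad/s.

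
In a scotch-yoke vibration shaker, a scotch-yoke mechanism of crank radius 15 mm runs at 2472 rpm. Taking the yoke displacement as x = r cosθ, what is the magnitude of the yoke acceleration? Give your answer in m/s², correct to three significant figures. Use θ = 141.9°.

791

ω = 258.9 rad/s (from 2472 rpm).
x = r cosθ ⇒ ẍ = −rω² cosθ (ω constant).
|a| = rω²|cosθ| = 0.015·(258.9)²·|cos 141.9°| = 791.01 m/s².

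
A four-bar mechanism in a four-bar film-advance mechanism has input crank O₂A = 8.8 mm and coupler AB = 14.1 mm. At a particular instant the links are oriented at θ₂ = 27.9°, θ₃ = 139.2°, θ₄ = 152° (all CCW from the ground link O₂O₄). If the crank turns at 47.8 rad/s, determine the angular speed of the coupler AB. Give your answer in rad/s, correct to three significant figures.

ω₂ = 47.8 rad/s
Differentiating the loop-closure r₂e^{iθ₂}+r₃e^{iθ₃}=r₁+r₄e^{iθ₄} gives r₂ω₂e^{iθ₂}+r₃ω₃e^{iθ₃}=r₄ω₄e^{iθ₄}.
Eliminating the other unknown: ω₃ = r₂ω₂ sin(θ₄−θ₂) / [r₃ sin(θ₃−θ₄)].
Numerator sine = +0.82806; denominator sine = -0.22155.
Result = 0.0088·47.8·(+0.82806) / (0.0141·(-0.22155)) = -111.5 rad/s; magnitude 111.5 rad/s.

112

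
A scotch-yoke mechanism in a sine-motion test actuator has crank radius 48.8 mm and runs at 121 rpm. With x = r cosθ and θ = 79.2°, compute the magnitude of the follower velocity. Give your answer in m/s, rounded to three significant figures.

0.607

ω = 12.67 rad/s (from 121 rpm).
x = r cosθ ⇒ ẋ = −rω sinθ.
|v| = rω|sinθ| = 0.0488·12.67·|sin 79.2°| = 0.6074 m/s.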